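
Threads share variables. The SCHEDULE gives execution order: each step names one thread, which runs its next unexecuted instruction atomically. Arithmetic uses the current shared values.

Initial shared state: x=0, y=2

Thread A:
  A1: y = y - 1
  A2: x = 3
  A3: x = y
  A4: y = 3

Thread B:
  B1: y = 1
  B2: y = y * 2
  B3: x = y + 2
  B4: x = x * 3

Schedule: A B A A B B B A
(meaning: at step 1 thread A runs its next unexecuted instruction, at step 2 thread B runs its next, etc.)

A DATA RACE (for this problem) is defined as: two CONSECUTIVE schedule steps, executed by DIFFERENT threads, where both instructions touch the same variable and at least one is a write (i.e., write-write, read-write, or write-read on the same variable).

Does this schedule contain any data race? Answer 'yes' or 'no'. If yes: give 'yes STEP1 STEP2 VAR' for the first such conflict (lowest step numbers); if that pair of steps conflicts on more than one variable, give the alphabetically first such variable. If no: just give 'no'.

Answer: yes 1 2 y

Derivation:
Steps 1,2: A(y = y - 1) vs B(y = 1). RACE on y (W-W).
Steps 2,3: B(r=-,w=y) vs A(r=-,w=x). No conflict.
Steps 3,4: same thread (A). No race.
Steps 4,5: A(x = y) vs B(y = y * 2). RACE on y (R-W).
Steps 5,6: same thread (B). No race.
Steps 6,7: same thread (B). No race.
Steps 7,8: B(r=x,w=x) vs A(r=-,w=y). No conflict.
First conflict at steps 1,2.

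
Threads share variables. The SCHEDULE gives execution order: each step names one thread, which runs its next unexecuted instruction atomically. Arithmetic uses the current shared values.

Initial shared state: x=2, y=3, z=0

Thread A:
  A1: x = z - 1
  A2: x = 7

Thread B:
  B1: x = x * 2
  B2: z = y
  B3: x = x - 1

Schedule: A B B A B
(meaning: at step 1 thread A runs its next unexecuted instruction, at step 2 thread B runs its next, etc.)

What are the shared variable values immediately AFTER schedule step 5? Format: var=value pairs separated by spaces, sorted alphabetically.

Step 1: thread A executes A1 (x = z - 1). Shared: x=-1 y=3 z=0. PCs: A@1 B@0
Step 2: thread B executes B1 (x = x * 2). Shared: x=-2 y=3 z=0. PCs: A@1 B@1
Step 3: thread B executes B2 (z = y). Shared: x=-2 y=3 z=3. PCs: A@1 B@2
Step 4: thread A executes A2 (x = 7). Shared: x=7 y=3 z=3. PCs: A@2 B@2
Step 5: thread B executes B3 (x = x - 1). Shared: x=6 y=3 z=3. PCs: A@2 B@3

Answer: x=6 y=3 z=3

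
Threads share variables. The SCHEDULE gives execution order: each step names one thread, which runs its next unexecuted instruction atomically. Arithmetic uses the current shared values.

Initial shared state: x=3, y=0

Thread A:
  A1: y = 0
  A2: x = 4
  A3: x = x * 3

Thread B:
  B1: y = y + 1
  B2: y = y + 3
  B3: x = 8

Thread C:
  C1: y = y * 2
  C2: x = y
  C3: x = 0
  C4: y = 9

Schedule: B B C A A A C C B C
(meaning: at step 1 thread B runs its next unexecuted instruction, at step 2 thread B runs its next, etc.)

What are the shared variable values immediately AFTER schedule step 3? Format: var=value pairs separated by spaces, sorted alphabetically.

Answer: x=3 y=8

Derivation:
Step 1: thread B executes B1 (y = y + 1). Shared: x=3 y=1. PCs: A@0 B@1 C@0
Step 2: thread B executes B2 (y = y + 3). Shared: x=3 y=4. PCs: A@0 B@2 C@0
Step 3: thread C executes C1 (y = y * 2). Shared: x=3 y=8. PCs: A@0 B@2 C@1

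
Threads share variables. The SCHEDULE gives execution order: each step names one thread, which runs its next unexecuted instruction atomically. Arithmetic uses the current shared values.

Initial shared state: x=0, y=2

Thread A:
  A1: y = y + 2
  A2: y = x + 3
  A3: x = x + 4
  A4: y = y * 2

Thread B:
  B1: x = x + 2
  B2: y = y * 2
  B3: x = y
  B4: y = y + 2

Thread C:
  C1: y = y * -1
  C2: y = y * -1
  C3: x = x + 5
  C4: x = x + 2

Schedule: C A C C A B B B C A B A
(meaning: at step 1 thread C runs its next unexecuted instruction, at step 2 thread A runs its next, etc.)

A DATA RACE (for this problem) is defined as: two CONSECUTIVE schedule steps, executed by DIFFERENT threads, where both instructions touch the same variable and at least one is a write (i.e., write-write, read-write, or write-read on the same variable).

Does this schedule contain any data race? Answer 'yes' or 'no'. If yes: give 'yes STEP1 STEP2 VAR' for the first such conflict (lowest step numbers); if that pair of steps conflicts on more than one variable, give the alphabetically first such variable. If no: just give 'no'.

Answer: yes 1 2 y

Derivation:
Steps 1,2: C(y = y * -1) vs A(y = y + 2). RACE on y (W-W).
Steps 2,3: A(y = y + 2) vs C(y = y * -1). RACE on y (W-W).
Steps 3,4: same thread (C). No race.
Steps 4,5: C(x = x + 5) vs A(y = x + 3). RACE on x (W-R).
Steps 5,6: A(y = x + 3) vs B(x = x + 2). RACE on x (R-W).
Steps 6,7: same thread (B). No race.
Steps 7,8: same thread (B). No race.
Steps 8,9: B(x = y) vs C(x = x + 2). RACE on x (W-W).
Steps 9,10: C(x = x + 2) vs A(x = x + 4). RACE on x (W-W).
Steps 10,11: A(r=x,w=x) vs B(r=y,w=y). No conflict.
Steps 11,12: B(y = y + 2) vs A(y = y * 2). RACE on y (W-W).
First conflict at steps 1,2.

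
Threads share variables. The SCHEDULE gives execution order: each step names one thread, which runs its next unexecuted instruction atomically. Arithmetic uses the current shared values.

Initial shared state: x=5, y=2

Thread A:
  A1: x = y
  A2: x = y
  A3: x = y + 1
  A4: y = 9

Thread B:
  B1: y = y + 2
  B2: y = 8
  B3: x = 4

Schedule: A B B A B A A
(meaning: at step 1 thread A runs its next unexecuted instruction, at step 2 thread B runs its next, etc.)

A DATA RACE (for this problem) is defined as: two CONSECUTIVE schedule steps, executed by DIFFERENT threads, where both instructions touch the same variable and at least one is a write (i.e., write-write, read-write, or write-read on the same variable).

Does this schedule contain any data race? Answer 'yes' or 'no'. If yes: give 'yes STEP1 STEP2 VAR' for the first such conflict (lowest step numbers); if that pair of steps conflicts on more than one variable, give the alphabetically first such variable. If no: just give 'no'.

Answer: yes 1 2 y

Derivation:
Steps 1,2: A(x = y) vs B(y = y + 2). RACE on y (R-W).
Steps 2,3: same thread (B). No race.
Steps 3,4: B(y = 8) vs A(x = y). RACE on y (W-R).
Steps 4,5: A(x = y) vs B(x = 4). RACE on x (W-W).
Steps 5,6: B(x = 4) vs A(x = y + 1). RACE on x (W-W).
Steps 6,7: same thread (A). No race.
First conflict at steps 1,2.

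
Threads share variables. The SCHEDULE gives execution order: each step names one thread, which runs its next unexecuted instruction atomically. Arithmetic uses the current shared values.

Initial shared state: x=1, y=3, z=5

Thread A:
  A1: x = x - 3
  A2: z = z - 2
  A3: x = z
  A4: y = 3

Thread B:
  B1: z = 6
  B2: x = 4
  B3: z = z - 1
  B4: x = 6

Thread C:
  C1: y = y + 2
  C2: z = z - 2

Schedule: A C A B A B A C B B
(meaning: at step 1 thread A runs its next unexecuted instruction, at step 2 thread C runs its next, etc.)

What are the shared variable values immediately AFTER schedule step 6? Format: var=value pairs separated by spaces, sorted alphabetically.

Answer: x=4 y=5 z=6

Derivation:
Step 1: thread A executes A1 (x = x - 3). Shared: x=-2 y=3 z=5. PCs: A@1 B@0 C@0
Step 2: thread C executes C1 (y = y + 2). Shared: x=-2 y=5 z=5. PCs: A@1 B@0 C@1
Step 3: thread A executes A2 (z = z - 2). Shared: x=-2 y=5 z=3. PCs: A@2 B@0 C@1
Step 4: thread B executes B1 (z = 6). Shared: x=-2 y=5 z=6. PCs: A@2 B@1 C@1
Step 5: thread A executes A3 (x = z). Shared: x=6 y=5 z=6. PCs: A@3 B@1 C@1
Step 6: thread B executes B2 (x = 4). Shared: x=4 y=5 z=6. PCs: A@3 B@2 C@1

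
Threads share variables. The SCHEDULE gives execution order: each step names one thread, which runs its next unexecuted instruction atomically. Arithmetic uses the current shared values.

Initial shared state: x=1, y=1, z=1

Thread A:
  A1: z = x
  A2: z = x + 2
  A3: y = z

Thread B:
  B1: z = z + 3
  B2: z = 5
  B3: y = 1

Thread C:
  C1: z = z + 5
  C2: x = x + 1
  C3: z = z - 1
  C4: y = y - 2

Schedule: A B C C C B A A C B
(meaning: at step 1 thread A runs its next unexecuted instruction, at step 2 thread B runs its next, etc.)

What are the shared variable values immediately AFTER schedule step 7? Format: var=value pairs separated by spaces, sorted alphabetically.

Answer: x=2 y=1 z=4

Derivation:
Step 1: thread A executes A1 (z = x). Shared: x=1 y=1 z=1. PCs: A@1 B@0 C@0
Step 2: thread B executes B1 (z = z + 3). Shared: x=1 y=1 z=4. PCs: A@1 B@1 C@0
Step 3: thread C executes C1 (z = z + 5). Shared: x=1 y=1 z=9. PCs: A@1 B@1 C@1
Step 4: thread C executes C2 (x = x + 1). Shared: x=2 y=1 z=9. PCs: A@1 B@1 C@2
Step 5: thread C executes C3 (z = z - 1). Shared: x=2 y=1 z=8. PCs: A@1 B@1 C@3
Step 6: thread B executes B2 (z = 5). Shared: x=2 y=1 z=5. PCs: A@1 B@2 C@3
Step 7: thread A executes A2 (z = x + 2). Shared: x=2 y=1 z=4. PCs: A@2 B@2 C@3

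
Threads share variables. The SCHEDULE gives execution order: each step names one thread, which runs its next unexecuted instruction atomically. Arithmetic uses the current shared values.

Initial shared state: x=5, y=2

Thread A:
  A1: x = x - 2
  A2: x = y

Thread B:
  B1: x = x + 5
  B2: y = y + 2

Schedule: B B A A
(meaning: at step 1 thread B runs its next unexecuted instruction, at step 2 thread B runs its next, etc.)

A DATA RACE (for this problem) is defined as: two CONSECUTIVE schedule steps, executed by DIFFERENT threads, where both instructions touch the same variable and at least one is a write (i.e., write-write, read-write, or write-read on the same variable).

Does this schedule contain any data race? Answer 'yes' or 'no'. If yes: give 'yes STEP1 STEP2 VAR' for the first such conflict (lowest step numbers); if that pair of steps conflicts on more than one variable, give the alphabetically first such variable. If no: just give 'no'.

Steps 1,2: same thread (B). No race.
Steps 2,3: B(r=y,w=y) vs A(r=x,w=x). No conflict.
Steps 3,4: same thread (A). No race.

Answer: no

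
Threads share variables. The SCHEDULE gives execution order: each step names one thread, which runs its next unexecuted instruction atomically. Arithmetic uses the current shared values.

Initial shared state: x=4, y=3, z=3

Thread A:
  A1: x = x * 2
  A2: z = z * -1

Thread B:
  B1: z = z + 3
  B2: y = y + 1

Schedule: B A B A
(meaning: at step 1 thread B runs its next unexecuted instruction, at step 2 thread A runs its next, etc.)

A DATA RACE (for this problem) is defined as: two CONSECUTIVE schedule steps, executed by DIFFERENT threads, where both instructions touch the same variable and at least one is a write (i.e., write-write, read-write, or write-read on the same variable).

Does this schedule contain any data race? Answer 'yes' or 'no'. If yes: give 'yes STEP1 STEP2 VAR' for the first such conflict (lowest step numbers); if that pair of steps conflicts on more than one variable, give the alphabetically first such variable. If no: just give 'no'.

Answer: no

Derivation:
Steps 1,2: B(r=z,w=z) vs A(r=x,w=x). No conflict.
Steps 2,3: A(r=x,w=x) vs B(r=y,w=y). No conflict.
Steps 3,4: B(r=y,w=y) vs A(r=z,w=z). No conflict.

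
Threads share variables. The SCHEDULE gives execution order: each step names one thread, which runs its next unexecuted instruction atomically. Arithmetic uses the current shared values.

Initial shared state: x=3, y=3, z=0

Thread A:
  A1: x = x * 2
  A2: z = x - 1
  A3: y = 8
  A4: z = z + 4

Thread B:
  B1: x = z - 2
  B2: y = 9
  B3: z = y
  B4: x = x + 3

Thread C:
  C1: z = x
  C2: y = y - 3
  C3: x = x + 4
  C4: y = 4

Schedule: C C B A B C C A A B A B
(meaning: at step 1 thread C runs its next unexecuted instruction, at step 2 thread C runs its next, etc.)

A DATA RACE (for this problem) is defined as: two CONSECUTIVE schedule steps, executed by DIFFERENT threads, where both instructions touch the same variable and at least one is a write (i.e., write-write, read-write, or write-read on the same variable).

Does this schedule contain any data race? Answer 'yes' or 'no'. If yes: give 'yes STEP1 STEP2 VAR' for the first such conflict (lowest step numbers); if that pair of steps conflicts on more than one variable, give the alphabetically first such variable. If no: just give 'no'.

Answer: yes 3 4 x

Derivation:
Steps 1,2: same thread (C). No race.
Steps 2,3: C(r=y,w=y) vs B(r=z,w=x). No conflict.
Steps 3,4: B(x = z - 2) vs A(x = x * 2). RACE on x (W-W).
Steps 4,5: A(r=x,w=x) vs B(r=-,w=y). No conflict.
Steps 5,6: B(r=-,w=y) vs C(r=x,w=x). No conflict.
Steps 6,7: same thread (C). No race.
Steps 7,8: C(r=-,w=y) vs A(r=x,w=z). No conflict.
Steps 8,9: same thread (A). No race.
Steps 9,10: A(y = 8) vs B(z = y). RACE on y (W-R).
Steps 10,11: B(z = y) vs A(z = z + 4). RACE on z (W-W).
Steps 11,12: A(r=z,w=z) vs B(r=x,w=x). No conflict.
First conflict at steps 3,4.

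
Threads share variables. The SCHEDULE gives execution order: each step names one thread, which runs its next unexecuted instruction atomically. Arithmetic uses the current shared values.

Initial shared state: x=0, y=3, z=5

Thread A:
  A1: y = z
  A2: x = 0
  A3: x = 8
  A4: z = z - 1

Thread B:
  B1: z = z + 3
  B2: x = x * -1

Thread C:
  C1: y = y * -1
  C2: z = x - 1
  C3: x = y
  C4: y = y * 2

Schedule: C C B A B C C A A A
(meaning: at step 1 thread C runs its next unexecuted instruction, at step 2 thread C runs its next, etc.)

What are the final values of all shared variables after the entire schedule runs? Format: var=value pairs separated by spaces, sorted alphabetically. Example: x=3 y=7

Step 1: thread C executes C1 (y = y * -1). Shared: x=0 y=-3 z=5. PCs: A@0 B@0 C@1
Step 2: thread C executes C2 (z = x - 1). Shared: x=0 y=-3 z=-1. PCs: A@0 B@0 C@2
Step 3: thread B executes B1 (z = z + 3). Shared: x=0 y=-3 z=2. PCs: A@0 B@1 C@2
Step 4: thread A executes A1 (y = z). Shared: x=0 y=2 z=2. PCs: A@1 B@1 C@2
Step 5: thread B executes B2 (x = x * -1). Shared: x=0 y=2 z=2. PCs: A@1 B@2 C@2
Step 6: thread C executes C3 (x = y). Shared: x=2 y=2 z=2. PCs: A@1 B@2 C@3
Step 7: thread C executes C4 (y = y * 2). Shared: x=2 y=4 z=2. PCs: A@1 B@2 C@4
Step 8: thread A executes A2 (x = 0). Shared: x=0 y=4 z=2. PCs: A@2 B@2 C@4
Step 9: thread A executes A3 (x = 8). Shared: x=8 y=4 z=2. PCs: A@3 B@2 C@4
Step 10: thread A executes A4 (z = z - 1). Shared: x=8 y=4 z=1. PCs: A@4 B@2 C@4

Answer: x=8 y=4 z=1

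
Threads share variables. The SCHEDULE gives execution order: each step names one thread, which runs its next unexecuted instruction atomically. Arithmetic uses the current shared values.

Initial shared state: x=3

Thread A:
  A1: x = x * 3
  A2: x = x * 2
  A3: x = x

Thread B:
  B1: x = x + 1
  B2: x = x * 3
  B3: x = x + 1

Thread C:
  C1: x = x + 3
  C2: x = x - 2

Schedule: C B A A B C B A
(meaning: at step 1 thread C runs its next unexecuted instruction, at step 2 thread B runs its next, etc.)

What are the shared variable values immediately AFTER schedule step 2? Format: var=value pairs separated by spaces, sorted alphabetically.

Step 1: thread C executes C1 (x = x + 3). Shared: x=6. PCs: A@0 B@0 C@1
Step 2: thread B executes B1 (x = x + 1). Shared: x=7. PCs: A@0 B@1 C@1

Answer: x=7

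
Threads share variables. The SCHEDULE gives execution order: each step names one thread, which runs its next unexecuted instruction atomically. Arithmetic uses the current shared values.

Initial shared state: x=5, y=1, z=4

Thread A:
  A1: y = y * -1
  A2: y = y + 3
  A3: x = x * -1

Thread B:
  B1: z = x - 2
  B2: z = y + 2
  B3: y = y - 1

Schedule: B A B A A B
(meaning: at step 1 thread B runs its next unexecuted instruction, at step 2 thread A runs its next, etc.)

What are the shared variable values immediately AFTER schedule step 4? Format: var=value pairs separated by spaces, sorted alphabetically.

Step 1: thread B executes B1 (z = x - 2). Shared: x=5 y=1 z=3. PCs: A@0 B@1
Step 2: thread A executes A1 (y = y * -1). Shared: x=5 y=-1 z=3. PCs: A@1 B@1
Step 3: thread B executes B2 (z = y + 2). Shared: x=5 y=-1 z=1. PCs: A@1 B@2
Step 4: thread A executes A2 (y = y + 3). Shared: x=5 y=2 z=1. PCs: A@2 B@2

Answer: x=5 y=2 z=1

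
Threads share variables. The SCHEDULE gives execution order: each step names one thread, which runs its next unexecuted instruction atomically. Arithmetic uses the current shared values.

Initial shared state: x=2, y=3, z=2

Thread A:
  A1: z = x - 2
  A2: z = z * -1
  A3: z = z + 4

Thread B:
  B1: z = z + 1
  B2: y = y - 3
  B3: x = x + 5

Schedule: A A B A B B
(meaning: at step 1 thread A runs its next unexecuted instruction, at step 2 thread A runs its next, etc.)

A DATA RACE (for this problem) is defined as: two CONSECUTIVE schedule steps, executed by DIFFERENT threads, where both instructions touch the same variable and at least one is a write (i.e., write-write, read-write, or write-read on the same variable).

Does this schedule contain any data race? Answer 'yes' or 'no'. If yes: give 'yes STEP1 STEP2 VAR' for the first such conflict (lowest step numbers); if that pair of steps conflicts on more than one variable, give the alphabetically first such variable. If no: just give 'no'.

Answer: yes 2 3 z

Derivation:
Steps 1,2: same thread (A). No race.
Steps 2,3: A(z = z * -1) vs B(z = z + 1). RACE on z (W-W).
Steps 3,4: B(z = z + 1) vs A(z = z + 4). RACE on z (W-W).
Steps 4,5: A(r=z,w=z) vs B(r=y,w=y). No conflict.
Steps 5,6: same thread (B). No race.
First conflict at steps 2,3.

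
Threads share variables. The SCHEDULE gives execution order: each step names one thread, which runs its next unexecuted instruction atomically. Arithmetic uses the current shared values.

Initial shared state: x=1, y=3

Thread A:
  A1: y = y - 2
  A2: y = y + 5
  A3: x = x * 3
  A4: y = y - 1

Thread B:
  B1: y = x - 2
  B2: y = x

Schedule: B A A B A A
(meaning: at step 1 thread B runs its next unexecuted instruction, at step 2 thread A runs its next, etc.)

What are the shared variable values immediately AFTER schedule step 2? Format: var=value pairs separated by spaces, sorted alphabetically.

Step 1: thread B executes B1 (y = x - 2). Shared: x=1 y=-1. PCs: A@0 B@1
Step 2: thread A executes A1 (y = y - 2). Shared: x=1 y=-3. PCs: A@1 B@1

Answer: x=1 y=-3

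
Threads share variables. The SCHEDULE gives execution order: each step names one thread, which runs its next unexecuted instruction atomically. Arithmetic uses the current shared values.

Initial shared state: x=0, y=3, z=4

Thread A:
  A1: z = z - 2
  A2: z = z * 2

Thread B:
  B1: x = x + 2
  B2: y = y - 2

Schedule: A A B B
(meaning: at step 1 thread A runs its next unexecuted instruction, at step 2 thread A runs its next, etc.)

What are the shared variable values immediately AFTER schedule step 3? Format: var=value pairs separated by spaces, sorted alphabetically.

Answer: x=2 y=3 z=4

Derivation:
Step 1: thread A executes A1 (z = z - 2). Shared: x=0 y=3 z=2. PCs: A@1 B@0
Step 2: thread A executes A2 (z = z * 2). Shared: x=0 y=3 z=4. PCs: A@2 B@0
Step 3: thread B executes B1 (x = x + 2). Shared: x=2 y=3 z=4. PCs: A@2 B@1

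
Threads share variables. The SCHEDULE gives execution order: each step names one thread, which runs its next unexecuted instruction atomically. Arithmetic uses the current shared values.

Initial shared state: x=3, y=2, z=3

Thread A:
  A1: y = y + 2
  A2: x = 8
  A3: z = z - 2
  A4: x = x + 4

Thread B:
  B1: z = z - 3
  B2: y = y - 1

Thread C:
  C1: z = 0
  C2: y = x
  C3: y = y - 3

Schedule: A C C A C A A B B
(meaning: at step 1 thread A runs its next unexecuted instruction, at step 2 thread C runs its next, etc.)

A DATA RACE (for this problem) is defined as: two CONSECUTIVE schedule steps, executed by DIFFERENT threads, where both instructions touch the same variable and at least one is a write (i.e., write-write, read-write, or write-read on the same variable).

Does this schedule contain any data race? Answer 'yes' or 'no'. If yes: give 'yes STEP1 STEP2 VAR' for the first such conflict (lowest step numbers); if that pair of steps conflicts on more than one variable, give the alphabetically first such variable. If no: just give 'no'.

Steps 1,2: A(r=y,w=y) vs C(r=-,w=z). No conflict.
Steps 2,3: same thread (C). No race.
Steps 3,4: C(y = x) vs A(x = 8). RACE on x (R-W).
Steps 4,5: A(r=-,w=x) vs C(r=y,w=y). No conflict.
Steps 5,6: C(r=y,w=y) vs A(r=z,w=z). No conflict.
Steps 6,7: same thread (A). No race.
Steps 7,8: A(r=x,w=x) vs B(r=z,w=z). No conflict.
Steps 8,9: same thread (B). No race.
First conflict at steps 3,4.

Answer: yes 3 4 x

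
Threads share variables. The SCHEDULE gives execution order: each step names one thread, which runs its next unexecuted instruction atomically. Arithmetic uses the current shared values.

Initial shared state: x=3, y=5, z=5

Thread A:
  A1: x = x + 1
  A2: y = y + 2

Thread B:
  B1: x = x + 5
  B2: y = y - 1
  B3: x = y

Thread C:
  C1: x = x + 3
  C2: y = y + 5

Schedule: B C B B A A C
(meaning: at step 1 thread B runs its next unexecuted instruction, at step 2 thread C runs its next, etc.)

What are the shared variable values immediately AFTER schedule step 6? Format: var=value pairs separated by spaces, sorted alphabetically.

Step 1: thread B executes B1 (x = x + 5). Shared: x=8 y=5 z=5. PCs: A@0 B@1 C@0
Step 2: thread C executes C1 (x = x + 3). Shared: x=11 y=5 z=5. PCs: A@0 B@1 C@1
Step 3: thread B executes B2 (y = y - 1). Shared: x=11 y=4 z=5. PCs: A@0 B@2 C@1
Step 4: thread B executes B3 (x = y). Shared: x=4 y=4 z=5. PCs: A@0 B@3 C@1
Step 5: thread A executes A1 (x = x + 1). Shared: x=5 y=4 z=5. PCs: A@1 B@3 C@1
Step 6: thread A executes A2 (y = y + 2). Shared: x=5 y=6 z=5. PCs: A@2 B@3 C@1

Answer: x=5 y=6 z=5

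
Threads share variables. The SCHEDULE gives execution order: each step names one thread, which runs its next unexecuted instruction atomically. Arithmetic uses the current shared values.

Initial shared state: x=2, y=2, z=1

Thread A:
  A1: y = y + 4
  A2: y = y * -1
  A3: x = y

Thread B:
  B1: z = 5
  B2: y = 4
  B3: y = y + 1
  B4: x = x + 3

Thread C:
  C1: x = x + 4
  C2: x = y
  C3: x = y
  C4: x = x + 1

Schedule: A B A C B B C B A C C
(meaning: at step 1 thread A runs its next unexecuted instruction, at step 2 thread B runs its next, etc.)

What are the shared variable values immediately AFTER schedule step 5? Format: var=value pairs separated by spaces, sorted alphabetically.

Step 1: thread A executes A1 (y = y + 4). Shared: x=2 y=6 z=1. PCs: A@1 B@0 C@0
Step 2: thread B executes B1 (z = 5). Shared: x=2 y=6 z=5. PCs: A@1 B@1 C@0
Step 3: thread A executes A2 (y = y * -1). Shared: x=2 y=-6 z=5. PCs: A@2 B@1 C@0
Step 4: thread C executes C1 (x = x + 4). Shared: x=6 y=-6 z=5. PCs: A@2 B@1 C@1
Step 5: thread B executes B2 (y = 4). Shared: x=6 y=4 z=5. PCs: A@2 B@2 C@1

Answer: x=6 y=4 z=5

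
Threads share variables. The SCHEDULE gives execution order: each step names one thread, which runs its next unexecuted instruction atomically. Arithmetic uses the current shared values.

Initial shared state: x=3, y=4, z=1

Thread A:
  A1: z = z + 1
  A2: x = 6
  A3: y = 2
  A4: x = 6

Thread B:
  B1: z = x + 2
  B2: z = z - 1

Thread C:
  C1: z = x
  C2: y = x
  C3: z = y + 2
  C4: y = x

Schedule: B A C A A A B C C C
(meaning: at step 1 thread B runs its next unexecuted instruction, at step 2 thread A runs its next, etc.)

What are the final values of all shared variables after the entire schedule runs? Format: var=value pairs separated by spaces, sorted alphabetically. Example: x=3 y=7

Answer: x=6 y=6 z=8

Derivation:
Step 1: thread B executes B1 (z = x + 2). Shared: x=3 y=4 z=5. PCs: A@0 B@1 C@0
Step 2: thread A executes A1 (z = z + 1). Shared: x=3 y=4 z=6. PCs: A@1 B@1 C@0
Step 3: thread C executes C1 (z = x). Shared: x=3 y=4 z=3. PCs: A@1 B@1 C@1
Step 4: thread A executes A2 (x = 6). Shared: x=6 y=4 z=3. PCs: A@2 B@1 C@1
Step 5: thread A executes A3 (y = 2). Shared: x=6 y=2 z=3. PCs: A@3 B@1 C@1
Step 6: thread A executes A4 (x = 6). Shared: x=6 y=2 z=3. PCs: A@4 B@1 C@1
Step 7: thread B executes B2 (z = z - 1). Shared: x=6 y=2 z=2. PCs: A@4 B@2 C@1
Step 8: thread C executes C2 (y = x). Shared: x=6 y=6 z=2. PCs: A@4 B@2 C@2
Step 9: thread C executes C3 (z = y + 2). Shared: x=6 y=6 z=8. PCs: A@4 B@2 C@3
Step 10: thread C executes C4 (y = x). Shared: x=6 y=6 z=8. PCs: A@4 B@2 C@4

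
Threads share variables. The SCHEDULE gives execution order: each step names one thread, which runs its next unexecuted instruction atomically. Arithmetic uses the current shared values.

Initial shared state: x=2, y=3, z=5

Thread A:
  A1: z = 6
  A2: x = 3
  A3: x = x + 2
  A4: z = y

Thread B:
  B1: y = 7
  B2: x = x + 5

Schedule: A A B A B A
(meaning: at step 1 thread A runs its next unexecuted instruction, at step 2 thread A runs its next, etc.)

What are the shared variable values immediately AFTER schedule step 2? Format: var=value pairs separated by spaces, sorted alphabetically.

Step 1: thread A executes A1 (z = 6). Shared: x=2 y=3 z=6. PCs: A@1 B@0
Step 2: thread A executes A2 (x = 3). Shared: x=3 y=3 z=6. PCs: A@2 B@0

Answer: x=3 y=3 z=6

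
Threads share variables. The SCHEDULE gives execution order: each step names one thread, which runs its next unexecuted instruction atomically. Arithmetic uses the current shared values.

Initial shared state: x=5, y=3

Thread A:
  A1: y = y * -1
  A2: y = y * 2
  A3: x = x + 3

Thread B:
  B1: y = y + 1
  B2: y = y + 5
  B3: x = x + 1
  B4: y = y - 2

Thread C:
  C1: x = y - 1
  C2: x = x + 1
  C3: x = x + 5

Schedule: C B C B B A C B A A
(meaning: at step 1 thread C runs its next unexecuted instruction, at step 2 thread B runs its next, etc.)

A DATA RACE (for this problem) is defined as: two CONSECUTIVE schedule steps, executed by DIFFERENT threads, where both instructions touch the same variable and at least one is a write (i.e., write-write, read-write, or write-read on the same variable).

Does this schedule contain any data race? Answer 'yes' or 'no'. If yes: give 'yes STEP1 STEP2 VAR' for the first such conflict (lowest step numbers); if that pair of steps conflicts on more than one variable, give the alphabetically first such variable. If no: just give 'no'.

Answer: yes 1 2 y

Derivation:
Steps 1,2: C(x = y - 1) vs B(y = y + 1). RACE on y (R-W).
Steps 2,3: B(r=y,w=y) vs C(r=x,w=x). No conflict.
Steps 3,4: C(r=x,w=x) vs B(r=y,w=y). No conflict.
Steps 4,5: same thread (B). No race.
Steps 5,6: B(r=x,w=x) vs A(r=y,w=y). No conflict.
Steps 6,7: A(r=y,w=y) vs C(r=x,w=x). No conflict.
Steps 7,8: C(r=x,w=x) vs B(r=y,w=y). No conflict.
Steps 8,9: B(y = y - 2) vs A(y = y * 2). RACE on y (W-W).
Steps 9,10: same thread (A). No race.
First conflict at steps 1,2.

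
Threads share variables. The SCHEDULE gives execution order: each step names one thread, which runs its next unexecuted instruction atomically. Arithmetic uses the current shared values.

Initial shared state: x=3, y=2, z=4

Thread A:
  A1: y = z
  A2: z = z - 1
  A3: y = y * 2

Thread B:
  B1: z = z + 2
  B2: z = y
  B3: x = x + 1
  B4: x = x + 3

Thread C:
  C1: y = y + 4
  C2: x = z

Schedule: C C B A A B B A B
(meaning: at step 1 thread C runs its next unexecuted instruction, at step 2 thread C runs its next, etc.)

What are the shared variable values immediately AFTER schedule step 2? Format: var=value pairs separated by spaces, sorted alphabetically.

Step 1: thread C executes C1 (y = y + 4). Shared: x=3 y=6 z=4. PCs: A@0 B@0 C@1
Step 2: thread C executes C2 (x = z). Shared: x=4 y=6 z=4. PCs: A@0 B@0 C@2

Answer: x=4 y=6 z=4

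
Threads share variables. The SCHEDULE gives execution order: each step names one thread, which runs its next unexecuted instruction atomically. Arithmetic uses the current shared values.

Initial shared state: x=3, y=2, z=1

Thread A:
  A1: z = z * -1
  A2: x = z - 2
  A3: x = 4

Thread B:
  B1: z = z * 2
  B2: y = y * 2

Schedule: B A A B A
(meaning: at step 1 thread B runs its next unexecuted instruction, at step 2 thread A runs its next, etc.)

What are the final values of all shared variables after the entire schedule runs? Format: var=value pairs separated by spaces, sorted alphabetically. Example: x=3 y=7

Answer: x=4 y=4 z=-2

Derivation:
Step 1: thread B executes B1 (z = z * 2). Shared: x=3 y=2 z=2. PCs: A@0 B@1
Step 2: thread A executes A1 (z = z * -1). Shared: x=3 y=2 z=-2. PCs: A@1 B@1
Step 3: thread A executes A2 (x = z - 2). Shared: x=-4 y=2 z=-2. PCs: A@2 B@1
Step 4: thread B executes B2 (y = y * 2). Shared: x=-4 y=4 z=-2. PCs: A@2 B@2
Step 5: thread A executes A3 (x = 4). Shared: x=4 y=4 z=-2. PCs: A@3 B@2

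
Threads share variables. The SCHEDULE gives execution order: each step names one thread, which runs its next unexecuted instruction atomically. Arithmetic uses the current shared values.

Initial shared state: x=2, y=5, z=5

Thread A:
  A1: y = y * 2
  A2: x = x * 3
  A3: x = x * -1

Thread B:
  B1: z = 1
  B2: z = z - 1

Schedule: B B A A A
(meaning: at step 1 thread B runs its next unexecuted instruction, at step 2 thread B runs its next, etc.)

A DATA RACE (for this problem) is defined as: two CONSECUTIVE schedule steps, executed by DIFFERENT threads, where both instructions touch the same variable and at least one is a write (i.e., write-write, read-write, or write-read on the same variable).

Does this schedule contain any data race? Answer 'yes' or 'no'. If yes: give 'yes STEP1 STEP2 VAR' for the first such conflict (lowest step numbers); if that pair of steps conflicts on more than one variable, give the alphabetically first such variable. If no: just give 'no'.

Answer: no

Derivation:
Steps 1,2: same thread (B). No race.
Steps 2,3: B(r=z,w=z) vs A(r=y,w=y). No conflict.
Steps 3,4: same thread (A). No race.
Steps 4,5: same thread (A). No race.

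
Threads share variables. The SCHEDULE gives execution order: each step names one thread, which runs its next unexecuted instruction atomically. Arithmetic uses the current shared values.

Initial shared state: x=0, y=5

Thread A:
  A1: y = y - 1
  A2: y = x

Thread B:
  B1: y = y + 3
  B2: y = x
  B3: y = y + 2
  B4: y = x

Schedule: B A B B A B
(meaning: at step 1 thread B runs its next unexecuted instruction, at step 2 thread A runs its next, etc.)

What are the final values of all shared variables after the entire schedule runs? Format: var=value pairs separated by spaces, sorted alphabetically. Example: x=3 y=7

Answer: x=0 y=0

Derivation:
Step 1: thread B executes B1 (y = y + 3). Shared: x=0 y=8. PCs: A@0 B@1
Step 2: thread A executes A1 (y = y - 1). Shared: x=0 y=7. PCs: A@1 B@1
Step 3: thread B executes B2 (y = x). Shared: x=0 y=0. PCs: A@1 B@2
Step 4: thread B executes B3 (y = y + 2). Shared: x=0 y=2. PCs: A@1 B@3
Step 5: thread A executes A2 (y = x). Shared: x=0 y=0. PCs: A@2 B@3
Step 6: thread B executes B4 (y = x). Shared: x=0 y=0. PCs: A@2 B@4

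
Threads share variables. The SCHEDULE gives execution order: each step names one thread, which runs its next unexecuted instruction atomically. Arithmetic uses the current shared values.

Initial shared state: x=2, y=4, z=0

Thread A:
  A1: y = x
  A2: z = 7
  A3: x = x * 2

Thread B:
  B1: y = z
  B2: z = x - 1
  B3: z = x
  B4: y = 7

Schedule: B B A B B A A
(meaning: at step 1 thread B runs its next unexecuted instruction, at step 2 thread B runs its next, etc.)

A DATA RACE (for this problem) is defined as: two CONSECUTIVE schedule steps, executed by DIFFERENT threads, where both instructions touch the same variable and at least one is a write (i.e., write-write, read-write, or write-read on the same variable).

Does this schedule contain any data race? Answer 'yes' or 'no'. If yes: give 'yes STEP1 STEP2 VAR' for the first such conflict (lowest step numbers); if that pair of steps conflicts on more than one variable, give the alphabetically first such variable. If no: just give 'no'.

Answer: no

Derivation:
Steps 1,2: same thread (B). No race.
Steps 2,3: B(r=x,w=z) vs A(r=x,w=y). No conflict.
Steps 3,4: A(r=x,w=y) vs B(r=x,w=z). No conflict.
Steps 4,5: same thread (B). No race.
Steps 5,6: B(r=-,w=y) vs A(r=-,w=z). No conflict.
Steps 6,7: same thread (A). No race.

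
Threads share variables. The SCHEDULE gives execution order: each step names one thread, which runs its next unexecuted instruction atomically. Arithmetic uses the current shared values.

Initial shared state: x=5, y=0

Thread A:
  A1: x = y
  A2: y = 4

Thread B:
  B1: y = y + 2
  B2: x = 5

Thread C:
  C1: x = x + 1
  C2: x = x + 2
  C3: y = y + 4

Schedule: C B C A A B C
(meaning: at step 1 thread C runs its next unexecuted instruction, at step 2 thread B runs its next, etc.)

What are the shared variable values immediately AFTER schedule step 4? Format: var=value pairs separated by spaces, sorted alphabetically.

Answer: x=2 y=2

Derivation:
Step 1: thread C executes C1 (x = x + 1). Shared: x=6 y=0. PCs: A@0 B@0 C@1
Step 2: thread B executes B1 (y = y + 2). Shared: x=6 y=2. PCs: A@0 B@1 C@1
Step 3: thread C executes C2 (x = x + 2). Shared: x=8 y=2. PCs: A@0 B@1 C@2
Step 4: thread A executes A1 (x = y). Shared: x=2 y=2. PCs: A@1 B@1 C@2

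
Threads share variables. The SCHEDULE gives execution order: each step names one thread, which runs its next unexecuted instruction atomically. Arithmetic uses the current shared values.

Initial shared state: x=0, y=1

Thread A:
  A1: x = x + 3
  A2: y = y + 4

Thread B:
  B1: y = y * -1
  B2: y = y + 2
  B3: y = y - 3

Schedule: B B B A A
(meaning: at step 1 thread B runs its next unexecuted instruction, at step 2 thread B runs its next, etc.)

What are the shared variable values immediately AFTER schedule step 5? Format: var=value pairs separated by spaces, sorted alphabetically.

Step 1: thread B executes B1 (y = y * -1). Shared: x=0 y=-1. PCs: A@0 B@1
Step 2: thread B executes B2 (y = y + 2). Shared: x=0 y=1. PCs: A@0 B@2
Step 3: thread B executes B3 (y = y - 3). Shared: x=0 y=-2. PCs: A@0 B@3
Step 4: thread A executes A1 (x = x + 3). Shared: x=3 y=-2. PCs: A@1 B@3
Step 5: thread A executes A2 (y = y + 4). Shared: x=3 y=2. PCs: A@2 B@3

Answer: x=3 y=2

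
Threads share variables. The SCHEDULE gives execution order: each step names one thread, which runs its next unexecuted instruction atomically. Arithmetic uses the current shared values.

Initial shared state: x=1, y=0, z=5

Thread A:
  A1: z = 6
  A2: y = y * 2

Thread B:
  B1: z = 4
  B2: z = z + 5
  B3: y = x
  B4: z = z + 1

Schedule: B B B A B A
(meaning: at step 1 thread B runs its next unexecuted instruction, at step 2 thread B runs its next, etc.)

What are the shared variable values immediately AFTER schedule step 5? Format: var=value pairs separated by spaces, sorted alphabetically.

Answer: x=1 y=1 z=7

Derivation:
Step 1: thread B executes B1 (z = 4). Shared: x=1 y=0 z=4. PCs: A@0 B@1
Step 2: thread B executes B2 (z = z + 5). Shared: x=1 y=0 z=9. PCs: A@0 B@2
Step 3: thread B executes B3 (y = x). Shared: x=1 y=1 z=9. PCs: A@0 B@3
Step 4: thread A executes A1 (z = 6). Shared: x=1 y=1 z=6. PCs: A@1 B@3
Step 5: thread B executes B4 (z = z + 1). Shared: x=1 y=1 z=7. PCs: A@1 B@4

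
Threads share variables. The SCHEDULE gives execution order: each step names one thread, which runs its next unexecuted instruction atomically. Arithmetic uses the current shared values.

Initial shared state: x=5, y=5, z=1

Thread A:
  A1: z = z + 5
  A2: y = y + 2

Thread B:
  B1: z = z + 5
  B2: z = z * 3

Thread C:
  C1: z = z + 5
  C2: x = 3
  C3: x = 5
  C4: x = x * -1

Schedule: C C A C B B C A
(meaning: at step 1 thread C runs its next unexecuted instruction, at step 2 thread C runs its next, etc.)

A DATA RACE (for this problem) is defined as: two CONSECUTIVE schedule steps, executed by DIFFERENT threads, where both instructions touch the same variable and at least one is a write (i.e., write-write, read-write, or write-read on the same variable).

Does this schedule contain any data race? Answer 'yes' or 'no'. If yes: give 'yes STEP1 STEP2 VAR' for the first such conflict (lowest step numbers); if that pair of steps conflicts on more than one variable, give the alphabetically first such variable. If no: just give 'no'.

Answer: no

Derivation:
Steps 1,2: same thread (C). No race.
Steps 2,3: C(r=-,w=x) vs A(r=z,w=z). No conflict.
Steps 3,4: A(r=z,w=z) vs C(r=-,w=x). No conflict.
Steps 4,5: C(r=-,w=x) vs B(r=z,w=z). No conflict.
Steps 5,6: same thread (B). No race.
Steps 6,7: B(r=z,w=z) vs C(r=x,w=x). No conflict.
Steps 7,8: C(r=x,w=x) vs A(r=y,w=y). No conflict.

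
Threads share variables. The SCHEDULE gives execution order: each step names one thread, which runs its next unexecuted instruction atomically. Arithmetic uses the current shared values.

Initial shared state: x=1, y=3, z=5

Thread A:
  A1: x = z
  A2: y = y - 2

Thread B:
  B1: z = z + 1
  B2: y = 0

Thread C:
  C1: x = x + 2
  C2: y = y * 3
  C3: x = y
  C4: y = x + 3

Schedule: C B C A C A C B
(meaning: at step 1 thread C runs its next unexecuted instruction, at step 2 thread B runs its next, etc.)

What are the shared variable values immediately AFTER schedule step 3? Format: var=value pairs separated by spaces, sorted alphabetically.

Step 1: thread C executes C1 (x = x + 2). Shared: x=3 y=3 z=5. PCs: A@0 B@0 C@1
Step 2: thread B executes B1 (z = z + 1). Shared: x=3 y=3 z=6. PCs: A@0 B@1 C@1
Step 3: thread C executes C2 (y = y * 3). Shared: x=3 y=9 z=6. PCs: A@0 B@1 C@2

Answer: x=3 y=9 z=6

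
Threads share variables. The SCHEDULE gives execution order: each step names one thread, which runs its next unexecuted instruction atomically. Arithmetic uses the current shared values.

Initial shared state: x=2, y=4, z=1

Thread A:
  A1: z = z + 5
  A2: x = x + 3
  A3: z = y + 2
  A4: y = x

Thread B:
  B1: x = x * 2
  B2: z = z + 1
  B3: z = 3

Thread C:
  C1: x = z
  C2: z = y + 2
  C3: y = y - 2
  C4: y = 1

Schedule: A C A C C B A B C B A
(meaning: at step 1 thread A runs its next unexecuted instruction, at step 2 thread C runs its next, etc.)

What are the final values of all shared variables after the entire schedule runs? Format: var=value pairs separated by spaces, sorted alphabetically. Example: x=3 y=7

Answer: x=18 y=18 z=3

Derivation:
Step 1: thread A executes A1 (z = z + 5). Shared: x=2 y=4 z=6. PCs: A@1 B@0 C@0
Step 2: thread C executes C1 (x = z). Shared: x=6 y=4 z=6. PCs: A@1 B@0 C@1
Step 3: thread A executes A2 (x = x + 3). Shared: x=9 y=4 z=6. PCs: A@2 B@0 C@1
Step 4: thread C executes C2 (z = y + 2). Shared: x=9 y=4 z=6. PCs: A@2 B@0 C@2
Step 5: thread C executes C3 (y = y - 2). Shared: x=9 y=2 z=6. PCs: A@2 B@0 C@3
Step 6: thread B executes B1 (x = x * 2). Shared: x=18 y=2 z=6. PCs: A@2 B@1 C@3
Step 7: thread A executes A3 (z = y + 2). Shared: x=18 y=2 z=4. PCs: A@3 B@1 C@3
Step 8: thread B executes B2 (z = z + 1). Shared: x=18 y=2 z=5. PCs: A@3 B@2 C@3
Step 9: thread C executes C4 (y = 1). Shared: x=18 y=1 z=5. PCs: A@3 B@2 C@4
Step 10: thread B executes B3 (z = 3). Shared: x=18 y=1 z=3. PCs: A@3 B@3 C@4
Step 11: thread A executes A4 (y = x). Shared: x=18 y=18 z=3. PCs: A@4 B@3 C@4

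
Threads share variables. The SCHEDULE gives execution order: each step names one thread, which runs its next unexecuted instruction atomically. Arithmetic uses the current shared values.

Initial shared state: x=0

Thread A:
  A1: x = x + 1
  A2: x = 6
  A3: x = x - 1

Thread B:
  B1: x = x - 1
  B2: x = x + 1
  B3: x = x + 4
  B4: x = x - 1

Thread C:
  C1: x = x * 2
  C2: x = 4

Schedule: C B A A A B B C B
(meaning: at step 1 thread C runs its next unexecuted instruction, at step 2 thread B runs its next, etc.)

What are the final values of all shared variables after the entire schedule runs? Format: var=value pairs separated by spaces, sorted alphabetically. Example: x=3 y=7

Step 1: thread C executes C1 (x = x * 2). Shared: x=0. PCs: A@0 B@0 C@1
Step 2: thread B executes B1 (x = x - 1). Shared: x=-1. PCs: A@0 B@1 C@1
Step 3: thread A executes A1 (x = x + 1). Shared: x=0. PCs: A@1 B@1 C@1
Step 4: thread A executes A2 (x = 6). Shared: x=6. PCs: A@2 B@1 C@1
Step 5: thread A executes A3 (x = x - 1). Shared: x=5. PCs: A@3 B@1 C@1
Step 6: thread B executes B2 (x = x + 1). Shared: x=6. PCs: A@3 B@2 C@1
Step 7: thread B executes B3 (x = x + 4). Shared: x=10. PCs: A@3 B@3 C@1
Step 8: thread C executes C2 (x = 4). Shared: x=4. PCs: A@3 B@3 C@2
Step 9: thread B executes B4 (x = x - 1). Shared: x=3. PCs: A@3 B@4 C@2

Answer: x=3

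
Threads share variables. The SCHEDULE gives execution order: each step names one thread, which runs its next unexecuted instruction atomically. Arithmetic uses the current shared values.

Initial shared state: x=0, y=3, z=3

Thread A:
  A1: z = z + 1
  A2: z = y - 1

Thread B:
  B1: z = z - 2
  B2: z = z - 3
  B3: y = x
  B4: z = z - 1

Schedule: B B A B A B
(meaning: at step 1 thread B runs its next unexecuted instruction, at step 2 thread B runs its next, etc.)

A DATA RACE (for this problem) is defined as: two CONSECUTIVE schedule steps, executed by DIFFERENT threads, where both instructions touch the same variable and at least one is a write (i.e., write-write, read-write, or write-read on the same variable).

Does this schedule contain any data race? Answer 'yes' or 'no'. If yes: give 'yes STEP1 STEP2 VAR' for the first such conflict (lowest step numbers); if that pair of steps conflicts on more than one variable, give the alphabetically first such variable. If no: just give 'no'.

Steps 1,2: same thread (B). No race.
Steps 2,3: B(z = z - 3) vs A(z = z + 1). RACE on z (W-W).
Steps 3,4: A(r=z,w=z) vs B(r=x,w=y). No conflict.
Steps 4,5: B(y = x) vs A(z = y - 1). RACE on y (W-R).
Steps 5,6: A(z = y - 1) vs B(z = z - 1). RACE on z (W-W).
First conflict at steps 2,3.

Answer: yes 2 3 z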